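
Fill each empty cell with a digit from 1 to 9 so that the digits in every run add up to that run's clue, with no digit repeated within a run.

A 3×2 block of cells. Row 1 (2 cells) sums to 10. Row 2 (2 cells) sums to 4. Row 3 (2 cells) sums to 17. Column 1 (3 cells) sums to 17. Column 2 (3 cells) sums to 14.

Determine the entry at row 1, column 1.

4 in 2 cells must be {1,3}; 17 in 2 cells must be {8,9}.
Nothing is forced directly, so branch on (2,1), whose candidates are 1 or 3. If (2,1) = 1: that forces (2,2) = 3, (3,1) = 9, after which (3,2) would have to be in {8} for the 17 across but in {2,4,5,6,7,9} for the 14 down — contradiction. So (2,1) = 3.
(2,2) = 4 − 3 = 1 completes the 4 across.
Nothing is forced directly, so branch on (3,1), whose candidates are 8 or 9. If (3,1) = 9: then (1,1) would have to be in {1,2,3,4,6,7,8,9} for the 10 across but in {5} for the 17 down — contradiction. So (3,1) = 8.
(1,1) = 17 − 11 = 6 completes the 17 down.
(1,2) = 10 − 6 = 4 completes the 10 across.
(3,2) = 17 − 8 = 9 completes the 17 across.

6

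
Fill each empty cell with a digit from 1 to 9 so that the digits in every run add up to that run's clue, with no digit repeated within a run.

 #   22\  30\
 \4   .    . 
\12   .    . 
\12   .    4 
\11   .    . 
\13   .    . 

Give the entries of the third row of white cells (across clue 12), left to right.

4 in 2 cells must be {1,3}.
Given what's placed, R1C2 must be 3 to fit the 4 across and 30 down.
R3C1 = 12 − 4 = 8 completes the 12 across.

8 4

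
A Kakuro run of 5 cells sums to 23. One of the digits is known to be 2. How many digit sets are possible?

7

5 distinct digits from 1–9 sum between 15 and 35.
Keeping only sets containing 2.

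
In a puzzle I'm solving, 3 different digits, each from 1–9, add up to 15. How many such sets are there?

8

3 distinct digits from 1–9 sum between 6 and 24.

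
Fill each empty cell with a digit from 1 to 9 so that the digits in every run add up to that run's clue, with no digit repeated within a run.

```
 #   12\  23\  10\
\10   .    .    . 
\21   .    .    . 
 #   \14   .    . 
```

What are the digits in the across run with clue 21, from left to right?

23 in 3 cells must be {6,8,9}.
Only 6 fits R1C2 under both its across sum 10 and down sum 23.
Given what's placed, R1C1 must be 3 to fit the 10 across and 12 down.
R1C3 = 10 − 9 = 1 completes the 10 across.
R2C1 = 12 − 3 = 9 completes the 12 down.
R2C2 = 8: the only remaining digit allowed by both the 21 across and the 23 down.
R2C3 = 21 − 17 = 4 completes the 21 across.

9, 8, 4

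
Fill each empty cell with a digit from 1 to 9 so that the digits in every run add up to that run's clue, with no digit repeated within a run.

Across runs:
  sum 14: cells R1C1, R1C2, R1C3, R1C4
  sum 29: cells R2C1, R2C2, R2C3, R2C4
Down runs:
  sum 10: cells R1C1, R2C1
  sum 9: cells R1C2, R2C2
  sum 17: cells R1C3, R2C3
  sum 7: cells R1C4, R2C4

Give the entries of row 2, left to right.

29 in 4 cells must be {5,7,8,9}; 17 in 2 cells must be {8,9}.
Only 8 fits R1C3 under both its across sum 14 and down sum 17.
R2C3 = 17 − 8 = 9 completes the 17 down.
Given what's placed, R2C4 must be 5 to fit the 29 across and 7 down.
R1C4 = 7 − 5 = 2 completes the 7 down.
No cell is forced outright now. R2C1 can only be 7 or 8 (the digits allowed by both its 29 across and its 10 down). If R2C1 = 8: then R1C1 would have to be in {1,3} for the 14 across but in {2} for the 10 down — contradiction. So R2C1 = 7.
R1C1 = 10 − 7 = 3 completes the 10 down.
R1C2 = 14 − 13 = 1 completes the 14 across.
R2C2 = 29 − 21 = 8 completes the 29 across.

7 8 9 5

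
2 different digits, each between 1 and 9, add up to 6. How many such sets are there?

2

2 distinct digits from 1–9 sum between 3 and 17.
Enumerating: {1,5}, {2,4}.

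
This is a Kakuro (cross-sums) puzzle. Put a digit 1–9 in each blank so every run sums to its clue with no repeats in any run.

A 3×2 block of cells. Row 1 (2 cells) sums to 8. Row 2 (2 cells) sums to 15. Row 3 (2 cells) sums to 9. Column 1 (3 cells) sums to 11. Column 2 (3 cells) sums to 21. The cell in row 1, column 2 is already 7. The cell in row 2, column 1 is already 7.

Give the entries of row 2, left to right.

7 8

(1,1) = 8 − 7 = 1 completes the 8 across.
(2,2) = 15 − 7 = 8 completes the 15 across.
(3,1) = 11 − 8 = 3 completes the 11 down.
(3,2) = 9 − 3 = 6 completes the 9 across.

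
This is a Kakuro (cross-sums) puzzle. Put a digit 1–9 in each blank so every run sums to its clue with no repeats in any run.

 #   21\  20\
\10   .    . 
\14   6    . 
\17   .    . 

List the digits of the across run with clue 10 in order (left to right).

7 3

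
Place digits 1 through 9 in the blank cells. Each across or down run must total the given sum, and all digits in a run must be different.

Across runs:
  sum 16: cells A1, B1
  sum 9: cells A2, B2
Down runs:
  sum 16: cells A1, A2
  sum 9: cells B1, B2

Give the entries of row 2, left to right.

7 2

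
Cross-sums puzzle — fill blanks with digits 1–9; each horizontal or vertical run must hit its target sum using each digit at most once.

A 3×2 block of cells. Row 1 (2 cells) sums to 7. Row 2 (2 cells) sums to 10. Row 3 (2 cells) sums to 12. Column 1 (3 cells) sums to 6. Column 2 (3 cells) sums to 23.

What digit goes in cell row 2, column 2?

6 in 3 cells must be {1,2,3}; 23 in 3 cells must be {6,8,9}.
The 7 across and the 23 down share only 6, so (1,2) = 6.
The 12 across and the 6 down share only 3, so (3,1) = 3.
(3,2) = 12 − 3 = 9 completes the 12 across.
(1,1) = 7 − 6 = 1 completes the 7 across.
(2,1) = 6 − 4 = 2 completes the 6 down.
(2,2) = 10 − 2 = 8 completes the 10 across.

8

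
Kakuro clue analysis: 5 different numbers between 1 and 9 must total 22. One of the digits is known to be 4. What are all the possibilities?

5 distinct digits from 1–9 sum between 15 and 35.
Keeping only sets containing 4.

{1,2,4,6,9}; {1,2,4,7,8}; {1,3,4,5,9}; {1,3,4,6,8}; {2,3,4,5,8}; {2,3,4,6,7}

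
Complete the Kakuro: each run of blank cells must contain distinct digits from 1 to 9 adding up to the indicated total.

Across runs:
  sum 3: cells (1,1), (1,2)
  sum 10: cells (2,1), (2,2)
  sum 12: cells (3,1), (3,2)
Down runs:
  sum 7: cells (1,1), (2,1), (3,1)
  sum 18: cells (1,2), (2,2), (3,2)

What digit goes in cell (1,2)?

1

3 in 2 cells must be {1,2}; 7 in 3 cells must be {1,2,4}.
The 12 across and the 7 down share only 4, so (3,1) = 4.
(3,2) = 12 − 4 = 8 completes the 12 across.
Given what's placed, (1,2) must be 1 to fit the 3 across and 18 down.
(2,2) = 18 − 9 = 9 completes the 18 down.
(1,1) = 3 − 1 = 2 completes the 3 across.
(2,1) = 10 − 9 = 1 completes the 10 across.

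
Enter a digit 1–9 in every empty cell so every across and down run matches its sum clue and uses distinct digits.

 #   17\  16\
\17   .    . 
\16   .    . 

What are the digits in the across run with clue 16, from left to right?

17 in 2 cells must be {8,9}; 16 in 2 cells must be {7,9}.
The 17 across and the 16 down share only 9, so R1C2 = 9.
The 16 across and the 17 down share only 9, so R2C1 = 9.
R2C2 = 16 − 9 = 7 completes the 16 across.
R1C1 = 17 − 9 = 8 completes the 17 across.

9 7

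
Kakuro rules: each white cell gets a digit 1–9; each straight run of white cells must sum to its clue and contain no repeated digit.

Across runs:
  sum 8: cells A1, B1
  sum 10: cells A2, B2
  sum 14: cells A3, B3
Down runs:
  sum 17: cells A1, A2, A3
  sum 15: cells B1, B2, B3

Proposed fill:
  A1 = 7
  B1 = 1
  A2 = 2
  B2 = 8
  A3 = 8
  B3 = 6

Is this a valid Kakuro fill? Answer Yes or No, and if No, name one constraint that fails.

Across: 7+1=8; 2+8=10; 8+6=14. Down: 7+2+8=17; 1+8+6=15. No digit repeats within any run.

Yes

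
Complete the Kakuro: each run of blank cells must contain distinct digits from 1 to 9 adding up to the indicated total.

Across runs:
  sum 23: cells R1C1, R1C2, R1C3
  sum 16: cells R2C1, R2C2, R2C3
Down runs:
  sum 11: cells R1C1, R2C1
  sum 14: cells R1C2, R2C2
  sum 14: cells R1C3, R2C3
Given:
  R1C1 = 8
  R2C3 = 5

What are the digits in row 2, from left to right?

23 in 3 cells must be {6,8,9}.
R1C3 = 14 − 5 = 9 completes the 14 down.
R2C1 = 11 − 8 = 3 completes the 11 down.
R2C2 = 16 − 8 = 8 completes the 16 across.
R1C2 = 23 − 17 = 6 completes the 23 across.

3 8 5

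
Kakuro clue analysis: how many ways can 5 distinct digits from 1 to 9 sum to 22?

9

5 distinct digits from 1–9 sum between 15 and 35.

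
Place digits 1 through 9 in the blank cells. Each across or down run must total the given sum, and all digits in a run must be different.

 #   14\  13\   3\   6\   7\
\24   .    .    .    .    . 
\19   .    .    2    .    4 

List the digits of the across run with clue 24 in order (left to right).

9 6 1 5 3

3 in 2 cells must be {1,2}.
R1C3 = 3 − 2 = 1 completes the 3 down.
R1C5 = 7 − 4 = 3 completes the 7 down.
No cell is forced outright now. R2C4 can only be 1 or 5 (the digits allowed by both its 19 across and its 6 down). If R2C4 = 5: then R1C4 would have to be in {4,5,6,7,8,9} for the 24 across but in {1} for the 6 down — contradiction. So R2C4 = 1.
R1C4 = 6 − 1 = 5 completes the 6 down.
Nothing is forced directly, so branch on R2C1, whose candidates are 5 or 9. If R2C1 = 9: then R1C1 would have to be in {6,7,8,9} for the 24 across but in {5} for the 14 down — contradiction. So R2C1 = 5.
R1C1 = 14 − 5 = 9 completes the 14 down.
R1C2 = 24 − 18 = 6 completes the 24 across.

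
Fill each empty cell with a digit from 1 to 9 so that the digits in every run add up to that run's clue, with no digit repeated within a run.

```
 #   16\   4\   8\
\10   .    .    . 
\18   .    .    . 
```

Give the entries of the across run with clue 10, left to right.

7 1 2

16 in 2 cells must be {7,9}; 4 in 2 cells must be {1,3}.
The 10 across and the 16 down share only 7, so R1C1 = 7.
Given what's placed, R1C2 must be 1 to fit the 10 across and 4 down.
R1C3 = 10 − 8 = 2 completes the 10 across.
R2C1 = 16 − 7 = 9 completes the 16 down.
R2C2 = 4 − 1 = 3 completes the 4 down.
R2C3 = 18 − 12 = 6 completes the 18 across.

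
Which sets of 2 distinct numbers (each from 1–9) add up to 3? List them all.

2 distinct digits from 1–9 sum between 3 and 17.
Only one set works: {1,2}.

{1,2}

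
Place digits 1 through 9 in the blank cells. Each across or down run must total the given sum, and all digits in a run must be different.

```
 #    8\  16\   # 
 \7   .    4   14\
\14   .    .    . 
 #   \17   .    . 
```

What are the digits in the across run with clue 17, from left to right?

9 8

17 in 2 cells must be {8,9}.
R1C1 = 7 − 4 = 3 completes the 7 across.
R2C1 = 8 − 3 = 5 completes the 8 down.
Given what's placed, R3C2 must be 9 to fit the 17 across and 16 down.
R3C3 = 17 − 9 = 8 completes the 17 across.
R2C2 = 16 − 13 = 3 completes the 16 down.
R2C3 = 14 − 8 = 6 completes the 14 across.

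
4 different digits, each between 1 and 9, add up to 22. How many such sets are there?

4 distinct digits from 1–9 sum between 10 and 30.

11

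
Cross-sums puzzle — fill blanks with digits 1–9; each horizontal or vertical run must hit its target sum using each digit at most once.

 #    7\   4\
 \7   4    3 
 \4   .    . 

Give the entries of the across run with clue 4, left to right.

4 in 2 cells must be {1,3}.
R2C1 = 7 − 4 = 3 completes the 7 down.
R2C2 = 4 − 3 = 1 completes the 4 across.

3, 1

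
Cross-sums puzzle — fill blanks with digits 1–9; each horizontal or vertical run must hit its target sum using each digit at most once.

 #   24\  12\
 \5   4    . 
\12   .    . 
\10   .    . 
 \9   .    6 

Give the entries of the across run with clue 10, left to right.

8, 2

R1C2 = 5 − 4 = 1 completes the 5 across.
Given what's placed, R2C2 must be 3 to fit the 12 across and 12 down.
R3C2 = 12 − 10 = 2 completes the 12 down.
R4C1 = 9 − 6 = 3 completes the 9 across.
R2C1 = 12 − 3 = 9 completes the 12 across.
R3C1 = 10 − 2 = 8 completes the 10 across.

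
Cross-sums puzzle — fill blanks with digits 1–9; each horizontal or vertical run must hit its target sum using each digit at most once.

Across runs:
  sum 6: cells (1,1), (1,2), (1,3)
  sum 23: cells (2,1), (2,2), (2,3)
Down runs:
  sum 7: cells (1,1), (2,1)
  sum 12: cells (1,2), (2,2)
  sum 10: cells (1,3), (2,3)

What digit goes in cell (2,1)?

6 in 3 cells must be {1,2,3}; 23 in 3 cells must be {6,8,9}.
The 6 across and the 12 down share only 3, so (1,2) = 3.
The 23 across and the 7 down share only 6, so (2,1) = 6.
(2,2) = 12 − 3 = 9 completes the 12 down.
(2,3) = 23 − 15 = 8 completes the 23 across.
(1,1) = 7 − 6 = 1 completes the 7 down.
(1,3) = 6 − 4 = 2 completes the 6 across.

6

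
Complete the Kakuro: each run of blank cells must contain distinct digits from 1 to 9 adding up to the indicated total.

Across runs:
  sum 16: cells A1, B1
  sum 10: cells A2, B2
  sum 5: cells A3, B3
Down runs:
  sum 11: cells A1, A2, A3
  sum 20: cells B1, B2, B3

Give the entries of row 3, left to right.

16 in 2 cells must be {7,9}.
The 16 across and the 11 down share only 7, so A1 = 7.
B1 = 16 − 7 = 9 completes the 16 across.
Nothing is forced directly, so branch on A2, whose candidates are 1 or 3. If A2 = 1: then B2 would have to be in {9} for the 10 across but in {3,4,5,6,7,8} for the 20 down — contradiction. So A2 = 3.
B2 = 10 − 3 = 7 completes the 10 across.
A3 = 11 − 10 = 1 completes the 11 down.
B3 = 5 − 1 = 4 completes the 5 across.

1 4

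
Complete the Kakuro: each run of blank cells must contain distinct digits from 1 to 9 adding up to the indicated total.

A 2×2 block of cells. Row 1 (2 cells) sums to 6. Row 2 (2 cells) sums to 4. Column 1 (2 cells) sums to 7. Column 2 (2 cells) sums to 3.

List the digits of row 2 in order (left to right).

4 in 2 cells must be {1,3}; 3 in 2 cells must be {1,2}.
The 4 across and the 3 down share only 1, so (2,2) = 1.
(1,2) = 3 − 1 = 2 completes the 3 down.
(2,1) = 4 − 1 = 3 completes the 4 across.
(1,1) = 6 − 2 = 4 completes the 6 across.

3, 1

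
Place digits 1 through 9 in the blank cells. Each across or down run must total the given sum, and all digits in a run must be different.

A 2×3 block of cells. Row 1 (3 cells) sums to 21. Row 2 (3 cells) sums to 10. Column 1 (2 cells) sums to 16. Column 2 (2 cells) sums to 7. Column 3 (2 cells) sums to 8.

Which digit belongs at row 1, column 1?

9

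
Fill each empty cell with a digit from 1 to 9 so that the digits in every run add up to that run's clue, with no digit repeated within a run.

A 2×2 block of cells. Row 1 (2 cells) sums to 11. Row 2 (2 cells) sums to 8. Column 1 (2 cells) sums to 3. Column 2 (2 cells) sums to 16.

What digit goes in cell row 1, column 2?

9

3 in 2 cells must be {1,2}; 16 in 2 cells must be {7,9}.
The 11 across and the 3 down share only 2, so (1,1) = 2.
(1,2) = 11 − 2 = 9 completes the 11 across.
(2,1) = 3 − 2 = 1 completes the 3 down.
(2,2) = 8 − 1 = 7 completes the 8 across.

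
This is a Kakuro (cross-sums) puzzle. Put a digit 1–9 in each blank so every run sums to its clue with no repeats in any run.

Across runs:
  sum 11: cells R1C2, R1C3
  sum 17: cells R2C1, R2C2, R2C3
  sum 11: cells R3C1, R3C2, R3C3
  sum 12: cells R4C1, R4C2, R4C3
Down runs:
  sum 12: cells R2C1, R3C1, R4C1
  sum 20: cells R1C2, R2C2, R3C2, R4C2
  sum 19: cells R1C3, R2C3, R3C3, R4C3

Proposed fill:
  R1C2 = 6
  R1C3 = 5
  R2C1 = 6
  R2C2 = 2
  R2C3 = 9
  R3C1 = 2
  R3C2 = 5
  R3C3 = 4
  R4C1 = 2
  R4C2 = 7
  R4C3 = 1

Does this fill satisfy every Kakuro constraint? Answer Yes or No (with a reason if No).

No — the across run R4C1–R4C3 sums to 10, not 12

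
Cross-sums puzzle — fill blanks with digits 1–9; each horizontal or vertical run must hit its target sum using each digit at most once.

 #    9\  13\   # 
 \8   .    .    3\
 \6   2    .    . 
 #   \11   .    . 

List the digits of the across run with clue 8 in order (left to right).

6 in 3 cells must be {1,2,3}; 3 in 2 cells must be {1,2}.
R1C1 = 9 − 2 = 7 completes the 9 down.
R1C2 = 8 − 7 = 1 completes the 8 across.
Given what's placed, R2C2 must be 3 to fit the 6 across and 13 down.
R2C3 = 6 − 5 = 1 completes the 6 across.
R3C2 = 13 − 4 = 9 completes the 13 down.
R3C3 = 11 − 9 = 2 completes the 11 across.

7 1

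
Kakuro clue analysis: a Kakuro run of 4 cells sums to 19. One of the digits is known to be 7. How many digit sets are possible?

4 distinct digits from 1–9 sum between 10 and 30.
Keeping only sets containing 7.
Enumerating: {1,2,7,9}, {1,3,7,8}, {1,5,6,7}, {2,4,6,7}, {3,4,5,7}.

5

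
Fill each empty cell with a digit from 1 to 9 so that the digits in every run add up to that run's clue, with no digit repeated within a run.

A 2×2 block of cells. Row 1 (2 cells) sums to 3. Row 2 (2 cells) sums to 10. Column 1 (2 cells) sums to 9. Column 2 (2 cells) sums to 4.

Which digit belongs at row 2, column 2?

3

3 in 2 cells must be {1,2}; 4 in 2 cells must be {1,3}.
The 3 across and the 4 down share only 1, so (1,2) = 1.
(2,2) = 4 − 1 = 3 completes the 4 down.
(1,1) = 3 − 1 = 2 completes the 3 across.
(2,1) = 10 − 3 = 7 completes the 10 across.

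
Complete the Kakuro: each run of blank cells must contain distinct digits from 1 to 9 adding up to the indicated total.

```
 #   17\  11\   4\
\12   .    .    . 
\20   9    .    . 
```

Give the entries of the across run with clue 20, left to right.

17 in 2 cells must be {8,9}; 4 in 2 cells must be {1,3}.
R1C1 = 17 − 9 = 8 completes the 17 down.
Given what's placed, R1C2 must be 3 to fit the 12 across and 11 down.
R1C3 = 12 − 11 = 1 completes the 12 across.
R2C2 = 11 − 3 = 8 completes the 11 down.
R2C3 = 20 − 17 = 3 completes the 20 across.

9, 8, 3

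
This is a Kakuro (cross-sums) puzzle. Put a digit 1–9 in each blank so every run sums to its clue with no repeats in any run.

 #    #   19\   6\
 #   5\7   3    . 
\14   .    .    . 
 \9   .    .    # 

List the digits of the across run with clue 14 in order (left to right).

R1C3 = 7 − 3 = 4 completes the 7 across.
R2C3 = 6 − 4 = 2 completes the 6 down.
R3C2 = 7: the only remaining digit allowed by both the 9 across and the 19 down.
R2C2 = 19 − 10 = 9 completes the 19 down.
R3C1 = 9 − 7 = 2 completes the 9 across.
R2C1 = 14 − 11 = 3 completes the 14 across.

3, 9, 2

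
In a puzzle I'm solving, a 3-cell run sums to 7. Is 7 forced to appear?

No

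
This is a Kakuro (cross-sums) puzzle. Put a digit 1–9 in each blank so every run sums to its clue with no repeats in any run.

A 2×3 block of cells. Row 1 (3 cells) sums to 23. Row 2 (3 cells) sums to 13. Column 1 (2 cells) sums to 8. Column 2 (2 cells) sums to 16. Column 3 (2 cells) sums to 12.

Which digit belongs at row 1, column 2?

9

23 in 3 cells must be {6,8,9}; 16 in 2 cells must be {7,9}.
The 23 across and the 8 down share only 6, so (1,1) = 6.
Given what's placed, (1,2) must be 9 to fit the 23 across and 16 down.
(1,3) = 23 − 15 = 8 completes the 23 across.
(2,1) = 8 − 6 = 2 completes the 8 down.
(2,2) = 16 − 9 = 7 completes the 16 down.
(2,3) = 13 − 9 = 4 completes the 13 across.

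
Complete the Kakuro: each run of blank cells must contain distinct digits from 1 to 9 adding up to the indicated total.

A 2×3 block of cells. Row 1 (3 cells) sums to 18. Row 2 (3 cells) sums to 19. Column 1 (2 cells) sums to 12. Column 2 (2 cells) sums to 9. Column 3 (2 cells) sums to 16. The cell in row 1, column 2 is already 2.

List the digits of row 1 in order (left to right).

9 2 7

16 in 2 cells must be {7,9}.
(2,2) = 9 − 2 = 7 completes the 9 down.
Given what's placed, (2,3) must be 9 to fit the 19 across and 16 down.
(1,3) = 16 − 9 = 7 completes the 16 down.
(2,1) = 19 − 16 = 3 completes the 19 across.
(1,1) = 18 − 9 = 9 completes the 18 across.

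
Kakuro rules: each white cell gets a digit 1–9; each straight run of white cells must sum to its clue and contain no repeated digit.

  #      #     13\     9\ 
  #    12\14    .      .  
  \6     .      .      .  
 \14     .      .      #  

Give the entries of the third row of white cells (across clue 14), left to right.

6 in 3 cells must be {1,2,3}.
The 6 across and the 12 down share only 3, so R2C1 = 3.
R3C1 = 12 − 3 = 9 completes the 12 down.
R3C2 = 14 − 9 = 5 completes the 14 across.
R1C2 = 6: the only remaining digit allowed by both the 14 across and the 13 down.
R1C3 = 14 − 6 = 8 completes the 14 across.
R2C2 = 13 − 11 = 2 completes the 13 down.
R2C3 = 6 − 5 = 1 completes the 6 across.

9 5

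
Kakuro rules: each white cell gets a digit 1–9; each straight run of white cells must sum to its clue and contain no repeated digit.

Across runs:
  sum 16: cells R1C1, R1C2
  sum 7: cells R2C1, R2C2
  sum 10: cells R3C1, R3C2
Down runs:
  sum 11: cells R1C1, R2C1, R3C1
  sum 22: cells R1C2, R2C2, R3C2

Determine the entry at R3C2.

16 in 2 cells must be {7,9}.
The 16 across and the 11 down share only 7, so R1C1 = 7.
R1C2 = 16 − 7 = 9 completes the 16 across.
Nothing is forced directly, so branch on R2C1, whose candidates are 1 or 3. If R2C1 = 3: then R2C2 would have to be in {4} for the 7 across but in {5,6,7,8} for the 22 down — contradiction. So R2C1 = 1.
R2C2 = 7 − 1 = 6 completes the 7 across.
R3C1 = 11 − 8 = 3 completes the 11 down.
R3C2 = 10 − 3 = 7 completes the 10 across.

7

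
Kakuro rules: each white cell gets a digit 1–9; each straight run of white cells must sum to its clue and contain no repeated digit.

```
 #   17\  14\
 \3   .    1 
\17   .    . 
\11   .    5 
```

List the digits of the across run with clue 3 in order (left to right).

3 in 2 cells must be {1,2}; 17 in 2 cells must be {8,9}.
R1C1 = 3 − 1 = 2 completes the 3 across.
R2C2 = 14 − 6 = 8 completes the 14 down.
R3C1 = 11 − 5 = 6 completes the 11 across.
R2C1 = 17 − 8 = 9 completes the 17 across.

2 1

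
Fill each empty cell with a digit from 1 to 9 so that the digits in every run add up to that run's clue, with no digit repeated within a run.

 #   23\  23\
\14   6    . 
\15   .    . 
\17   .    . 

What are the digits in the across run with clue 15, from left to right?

9 6

17 in 2 cells must be {8,9}; 23 in 3 cells must be {6,8,9}.
R1C2 = 14 − 6 = 8 completes the 14 across.
R3C2 = 9: the only remaining digit allowed by both the 17 across and the 23 down.
R2C2 = 23 − 17 = 6 completes the 23 down.
R3C1 = 17 − 9 = 8 completes the 17 across.
R2C1 = 15 − 6 = 9 completes the 15 across.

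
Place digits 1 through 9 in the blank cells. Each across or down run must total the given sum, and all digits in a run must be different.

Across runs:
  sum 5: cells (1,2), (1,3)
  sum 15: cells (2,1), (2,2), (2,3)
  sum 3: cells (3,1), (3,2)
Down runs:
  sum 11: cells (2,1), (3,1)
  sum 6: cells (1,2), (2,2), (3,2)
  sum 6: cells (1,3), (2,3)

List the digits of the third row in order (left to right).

3 in 2 cells must be {1,2}; 6 in 3 cells must be {1,2,3}.
The 3 across and the 11 down share only 2, so (3,1) = 2.
(3,2) = 3 − 2 = 1 completes the 3 across.
(2,1) = 11 − 2 = 9 completes the 11 down.
(2,2) = 2: the only remaining digit allowed by both the 15 across and the 6 down.
(2,3) = 15 − 11 = 4 completes the 15 across.
(1,2) = 6 − 3 = 3 completes the 6 down.
(1,3) = 5 − 3 = 2 completes the 5 across.

2 1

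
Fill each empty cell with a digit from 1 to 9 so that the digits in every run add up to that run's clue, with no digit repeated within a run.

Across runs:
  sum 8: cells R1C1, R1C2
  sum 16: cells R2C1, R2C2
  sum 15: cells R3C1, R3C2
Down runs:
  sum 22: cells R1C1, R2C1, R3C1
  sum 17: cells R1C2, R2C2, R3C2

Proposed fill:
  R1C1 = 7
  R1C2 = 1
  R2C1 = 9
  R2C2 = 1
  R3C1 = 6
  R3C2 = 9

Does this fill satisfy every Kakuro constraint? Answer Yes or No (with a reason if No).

No — the across run R2C1–R2C2 sums to 10, not 16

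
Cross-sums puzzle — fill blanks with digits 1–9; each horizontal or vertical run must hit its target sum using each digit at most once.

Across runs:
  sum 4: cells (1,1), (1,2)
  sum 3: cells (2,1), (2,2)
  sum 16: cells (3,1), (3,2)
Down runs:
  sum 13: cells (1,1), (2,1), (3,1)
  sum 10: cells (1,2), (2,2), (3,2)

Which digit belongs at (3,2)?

7

4 in 2 cells must be {1,3}; 3 in 2 cells must be {1,2}; 16 in 2 cells must be {7,9}.
The 16 across and the 10 down share only 7, so (3,2) = 7.
Given what's placed, (1,2) must be 1 to fit the 4 across and 10 down.
(2,2) = 10 − 8 = 2 completes the 10 down.
(3,1) = 16 − 7 = 9 completes the 16 across.
(1,1) = 4 − 1 = 3 completes the 4 across.
(2,1) = 3 − 2 = 1 completes the 3 across.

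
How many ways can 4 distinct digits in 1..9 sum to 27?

3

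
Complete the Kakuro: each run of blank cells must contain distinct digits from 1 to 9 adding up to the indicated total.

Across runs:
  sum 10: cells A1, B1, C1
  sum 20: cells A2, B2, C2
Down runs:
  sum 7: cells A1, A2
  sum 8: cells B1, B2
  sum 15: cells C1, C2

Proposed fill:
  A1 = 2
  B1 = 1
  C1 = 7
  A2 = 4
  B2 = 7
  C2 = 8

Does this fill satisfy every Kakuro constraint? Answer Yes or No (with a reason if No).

No — the down run A1–A2 sums to 6, not 7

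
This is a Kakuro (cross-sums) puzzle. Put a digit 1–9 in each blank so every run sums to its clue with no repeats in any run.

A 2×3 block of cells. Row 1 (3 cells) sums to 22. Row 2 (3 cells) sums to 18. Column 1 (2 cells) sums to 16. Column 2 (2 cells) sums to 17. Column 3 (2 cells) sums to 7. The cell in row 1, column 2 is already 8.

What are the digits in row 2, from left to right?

16 in 2 cells must be {7,9}; 17 in 2 cells must be {8,9}.
(1,1) = 9: the only remaining digit allowed by both the 22 across and the 16 down.
(1,3) = 22 − 17 = 5 completes the 22 across.
(2,1) = 16 − 9 = 7 completes the 16 down.
(2,2) = 17 − 8 = 9 completes the 17 down.
(2,3) = 18 − 16 = 2 completes the 18 across.

7 9 2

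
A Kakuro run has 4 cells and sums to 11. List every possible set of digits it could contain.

{1,2,3,5}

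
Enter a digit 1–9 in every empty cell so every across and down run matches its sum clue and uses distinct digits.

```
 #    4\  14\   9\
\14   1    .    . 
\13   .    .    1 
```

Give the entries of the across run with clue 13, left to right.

3 9 1

4 in 2 cells must be {1,3}.
R1C3 = 9 − 1 = 8 completes the 9 down.
R2C1 = 4 − 1 = 3 completes the 4 down.
R2C2 = 13 − 4 = 9 completes the 13 across.
R1C2 = 14 − 9 = 5 completes the 14 across.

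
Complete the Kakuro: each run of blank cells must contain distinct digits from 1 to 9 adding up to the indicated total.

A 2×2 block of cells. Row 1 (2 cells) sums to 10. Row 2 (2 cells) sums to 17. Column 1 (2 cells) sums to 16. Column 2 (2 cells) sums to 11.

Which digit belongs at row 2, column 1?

9

17 in 2 cells must be {8,9}; 16 in 2 cells must be {7,9}.
The 17 across and the 16 down share only 9, so (2,1) = 9.
(2,2) = 17 − 9 = 8 completes the 17 across.
(1,1) = 16 − 9 = 7 completes the 16 down.
(1,2) = 10 − 7 = 3 completes the 10 across.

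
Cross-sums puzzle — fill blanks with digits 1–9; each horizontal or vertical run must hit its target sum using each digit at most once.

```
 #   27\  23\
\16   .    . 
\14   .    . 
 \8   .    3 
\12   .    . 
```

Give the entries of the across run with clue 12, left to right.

16 in 2 cells must be {7,9}.
R3C1 = 8 − 3 = 5 completes the 8 across.
No cell is forced outright now. R1C1 can only be 7 or 9 (the digits allowed by both its 16 across and its 27 down). If R1C1 = 7: that forces R1C2 = 9, R4C1 = 9, after which R4C2 would have to be in {3} for the 12 across but in {4,5,6,7} for the 23 down — contradiction. So R1C1 = 9.
R1C2 = 16 − 9 = 7 completes the 16 across.
R2C1 = 6: the only remaining digit allowed by both the 14 across and the 27 down.
R2C2 = 14 − 6 = 8 completes the 14 across.
R4C1 = 27 − 20 = 7 completes the 27 down.
R4C2 = 12 − 7 = 5 completes the 12 across.

7 5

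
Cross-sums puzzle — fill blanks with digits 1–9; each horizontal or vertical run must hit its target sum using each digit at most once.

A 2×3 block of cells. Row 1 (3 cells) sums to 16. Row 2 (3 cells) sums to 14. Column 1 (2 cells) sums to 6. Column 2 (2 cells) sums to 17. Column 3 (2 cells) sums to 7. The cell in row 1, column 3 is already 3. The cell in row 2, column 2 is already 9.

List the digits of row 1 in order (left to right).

5, 8, 3

17 in 2 cells must be {8,9}.
(1,2) = 17 − 9 = 8 completes the 17 down.
(2,3) = 7 − 3 = 4 completes the 7 down.
(1,1) = 16 − 11 = 5 completes the 16 across.
(2,1) = 14 − 13 = 1 completes the 14 across.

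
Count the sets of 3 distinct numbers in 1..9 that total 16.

3 distinct digits from 1–9 sum between 6 and 24.

8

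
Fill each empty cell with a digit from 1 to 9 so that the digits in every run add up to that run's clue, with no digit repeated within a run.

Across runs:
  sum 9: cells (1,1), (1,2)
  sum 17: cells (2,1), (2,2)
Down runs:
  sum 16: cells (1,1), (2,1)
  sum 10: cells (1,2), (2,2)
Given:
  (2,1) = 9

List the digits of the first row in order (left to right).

7 2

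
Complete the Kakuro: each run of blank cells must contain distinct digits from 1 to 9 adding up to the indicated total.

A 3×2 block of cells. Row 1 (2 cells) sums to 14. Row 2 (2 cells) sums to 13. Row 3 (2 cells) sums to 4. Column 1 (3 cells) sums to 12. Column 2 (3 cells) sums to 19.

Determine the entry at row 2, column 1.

4 in 2 cells must be {1,3}.
The 4 across and the 19 down share only 3, so (3,2) = 3.
Given what's placed, (1,2) must be 9 to fit the 14 across and 19 down.
(2,2) = 19 − 12 = 7 completes the 19 down.
(3,1) = 4 − 3 = 1 completes the 4 across.
(1,1) = 14 − 9 = 5 completes the 14 across.
(2,1) = 13 − 7 = 6 completes the 13 across.

6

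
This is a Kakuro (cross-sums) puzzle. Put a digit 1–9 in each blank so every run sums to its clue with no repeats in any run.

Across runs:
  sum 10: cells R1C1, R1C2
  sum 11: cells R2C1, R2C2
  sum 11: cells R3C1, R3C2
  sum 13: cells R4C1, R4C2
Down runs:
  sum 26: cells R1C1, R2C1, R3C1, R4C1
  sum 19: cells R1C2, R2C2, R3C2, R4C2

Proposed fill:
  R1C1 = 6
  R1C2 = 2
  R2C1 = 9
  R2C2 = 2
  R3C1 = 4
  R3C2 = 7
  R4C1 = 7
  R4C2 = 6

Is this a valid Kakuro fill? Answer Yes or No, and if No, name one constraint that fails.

No — the down run R1C2–R4C2 sums to 17, not 19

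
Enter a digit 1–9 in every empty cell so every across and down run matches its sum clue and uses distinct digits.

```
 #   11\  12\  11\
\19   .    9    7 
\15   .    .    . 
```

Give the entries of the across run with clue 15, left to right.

8, 3, 4

R1C1 = 19 − 16 = 3 completes the 19 across.
R2C1 = 11 − 3 = 8 completes the 11 down.
R2C2 = 12 − 9 = 3 completes the 12 down.
R2C3 = 15 − 11 = 4 completes the 15 across.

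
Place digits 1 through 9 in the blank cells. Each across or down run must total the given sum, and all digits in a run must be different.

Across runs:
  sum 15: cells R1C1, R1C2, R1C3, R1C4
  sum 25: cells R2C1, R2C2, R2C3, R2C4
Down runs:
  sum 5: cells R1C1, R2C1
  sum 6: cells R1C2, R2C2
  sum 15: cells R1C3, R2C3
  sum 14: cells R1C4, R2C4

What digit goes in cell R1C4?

5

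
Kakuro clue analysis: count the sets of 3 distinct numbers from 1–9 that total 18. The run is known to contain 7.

3 distinct digits from 1–9 sum between 6 and 24.
Keeping only sets containing 7.
Enumerating: {2,7,9}, {3,7,8}, {5,6,7}.

3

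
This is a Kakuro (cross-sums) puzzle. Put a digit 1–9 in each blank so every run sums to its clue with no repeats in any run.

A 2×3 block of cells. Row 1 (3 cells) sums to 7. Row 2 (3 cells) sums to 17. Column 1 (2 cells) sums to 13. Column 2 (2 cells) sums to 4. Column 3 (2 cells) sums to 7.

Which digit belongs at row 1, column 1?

4

7 in 3 cells must be {1,2,4}; 4 in 2 cells must be {1,3}.
The 7 across and the 13 down share only 4, so (1,1) = 4.
Given what's placed, (1,2) must be 1 to fit the 7 across and 4 down.
(1,3) = 7 − 5 = 2 completes the 7 across.
(2,1) = 13 − 4 = 9 completes the 13 down.
(2,2) = 4 − 1 = 3 completes the 4 down.
(2,3) = 17 − 12 = 5 completes the 17 across.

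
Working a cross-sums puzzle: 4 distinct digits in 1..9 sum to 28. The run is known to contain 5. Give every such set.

{5,6,8,9}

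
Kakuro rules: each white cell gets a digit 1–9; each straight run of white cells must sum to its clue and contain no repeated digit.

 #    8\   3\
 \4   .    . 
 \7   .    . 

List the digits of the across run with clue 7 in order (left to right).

4 in 2 cells must be {1,3}; 3 in 2 cells must be {1,2}.
The 4 across and the 3 down share only 1, so R1C2 = 1.
R2C2 = 3 − 1 = 2 completes the 3 down.
R1C1 = 4 − 1 = 3 completes the 4 across.
R2C1 = 7 − 2 = 5 completes the 7 across.

5 2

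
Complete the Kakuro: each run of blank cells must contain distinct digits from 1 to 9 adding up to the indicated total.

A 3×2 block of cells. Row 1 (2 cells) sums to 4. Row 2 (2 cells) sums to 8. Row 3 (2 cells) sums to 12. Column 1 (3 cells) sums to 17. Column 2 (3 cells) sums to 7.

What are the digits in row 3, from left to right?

4 in 2 cells must be {1,3}; 7 in 3 cells must be {1,2,4}.
The 4 across and the 7 down share only 1, so (1,2) = 1.
Given what's placed, (2,2) must be 2 to fit the 8 across and 7 down.
(3,2) = 7 − 3 = 4 completes the 7 down.
(1,1) = 4 − 1 = 3 completes the 4 across.
(2,1) = 8 − 2 = 6 completes the 8 across.
(3,1) = 12 − 4 = 8 completes the 12 across.

8 4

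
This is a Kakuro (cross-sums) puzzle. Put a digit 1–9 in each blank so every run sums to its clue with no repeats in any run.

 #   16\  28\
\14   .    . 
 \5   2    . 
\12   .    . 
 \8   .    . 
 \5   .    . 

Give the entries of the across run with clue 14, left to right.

16 in 5 cells must be {1,2,3,4,6}.
R1C1 = 6: the only remaining digit allowed by both the 14 across and the 16 down.
R1C2 = 14 − 6 = 8 completes the 14 across.

6, 8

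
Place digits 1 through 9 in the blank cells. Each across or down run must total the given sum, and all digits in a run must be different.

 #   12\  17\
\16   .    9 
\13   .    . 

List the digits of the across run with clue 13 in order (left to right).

16 in 2 cells must be {7,9}; 17 in 2 cells must be {8,9}.
R1C1 = 16 − 9 = 7 completes the 16 across.
R2C1 = 12 − 7 = 5 completes the 12 down.
R2C2 = 13 − 5 = 8 completes the 13 across.

5 8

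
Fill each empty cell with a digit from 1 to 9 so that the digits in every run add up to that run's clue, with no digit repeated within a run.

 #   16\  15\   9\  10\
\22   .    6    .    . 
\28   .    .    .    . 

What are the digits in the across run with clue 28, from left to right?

7 9 4 8

16 in 2 cells must be {7,9}.
R2C2 = 15 − 6 = 9 completes the 15 down.
R2C1 = 7: the only remaining digit allowed by both the 28 across and the 16 down.
R1C1 = 16 − 7 = 9 completes the 16 down.
No cell is forced outright now. R2C3 can only be 4 or 8 (the digits allowed by both its 28 across and its 9 down). If R2C3 = 8: then R1C3 would have to be in {2,3,4,5} for the 22 across but in {1} for the 9 down — contradiction. So R2C3 = 4.
R1C3 = 9 − 4 = 5 completes the 9 down.
R1C4 = 22 − 20 = 2 completes the 22 across.
R2C4 = 28 − 20 = 8 completes the 28 across.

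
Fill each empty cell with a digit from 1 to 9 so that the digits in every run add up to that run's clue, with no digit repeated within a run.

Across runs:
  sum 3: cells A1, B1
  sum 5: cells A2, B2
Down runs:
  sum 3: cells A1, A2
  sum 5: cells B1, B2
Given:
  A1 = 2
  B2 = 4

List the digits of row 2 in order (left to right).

1 4

3 in 2 cells must be {1,2}.
B1 = 3 − 2 = 1 completes the 3 across.
A2 = 5 − 4 = 1 completes the 5 across.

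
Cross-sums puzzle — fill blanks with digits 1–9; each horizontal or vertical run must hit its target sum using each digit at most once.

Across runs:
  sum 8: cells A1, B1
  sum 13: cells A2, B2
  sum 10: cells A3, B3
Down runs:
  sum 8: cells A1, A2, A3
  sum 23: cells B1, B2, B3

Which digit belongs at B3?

9

23 in 3 cells must be {6,8,9}.
The 8 across and the 23 down share only 6, so B1 = 6.
A1 = 8 − 6 = 2 completes the 8 across.
Given what's placed, A2 must be 5 to fit the 13 across and 8 down.
B2 = 13 − 5 = 8 completes the 13 across.
A3 = 8 − 7 = 1 completes the 8 down.
B3 = 10 − 1 = 9 completes the 10 across.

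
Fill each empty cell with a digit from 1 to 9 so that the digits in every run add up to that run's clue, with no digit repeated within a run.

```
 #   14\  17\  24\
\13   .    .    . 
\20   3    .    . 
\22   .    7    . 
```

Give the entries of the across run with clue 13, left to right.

5 1 7

24 in 3 cells must be {7,8,9}.
R3C3 = 9: the only remaining digit allowed by both the 22 across and the 24 down.
Given what's placed, R2C3 must be 8 to fit the 20 across and 24 down.
R3C1 = 22 − 16 = 6 completes the 22 across.
R1C1 = 14 − 9 = 5 completes the 14 down.
R1C3 = 24 − 17 = 7 completes the 24 down.
R2C2 = 20 − 11 = 9 completes the 20 across.
R1C2 = 13 − 12 = 1 completes the 13 across.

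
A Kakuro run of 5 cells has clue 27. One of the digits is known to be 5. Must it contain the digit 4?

Counterexample: {1,5,6,7,8} sums to 27 under that restriction without using 4.

No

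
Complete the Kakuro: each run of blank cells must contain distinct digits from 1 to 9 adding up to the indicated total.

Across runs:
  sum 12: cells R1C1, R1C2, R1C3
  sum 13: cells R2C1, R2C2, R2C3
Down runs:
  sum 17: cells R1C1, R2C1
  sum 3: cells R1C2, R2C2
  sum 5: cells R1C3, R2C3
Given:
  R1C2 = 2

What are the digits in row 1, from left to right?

9 2 1

17 in 2 cells must be {8,9}; 3 in 2 cells must be {1,2}.
Given what's placed, R1C1 must be 9 to fit the 12 across and 17 down.
R1C3 = 12 − 11 = 1 completes the 12 across.
R2C1 = 17 − 9 = 8 completes the 17 down.
R2C2 = 3 − 2 = 1 completes the 3 down.
R2C3 = 13 − 9 = 4 completes the 13 across.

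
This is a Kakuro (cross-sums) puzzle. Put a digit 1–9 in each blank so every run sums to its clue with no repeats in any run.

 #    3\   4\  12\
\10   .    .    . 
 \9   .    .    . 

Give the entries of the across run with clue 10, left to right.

2, 1, 7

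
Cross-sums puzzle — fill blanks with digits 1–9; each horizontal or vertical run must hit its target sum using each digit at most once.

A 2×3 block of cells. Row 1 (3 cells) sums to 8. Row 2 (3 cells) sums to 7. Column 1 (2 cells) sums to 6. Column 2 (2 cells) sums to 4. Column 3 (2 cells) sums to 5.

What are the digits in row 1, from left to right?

4, 3, 1

7 in 3 cells must be {1,2,4}; 4 in 2 cells must be {1,3}.
The 7 across and the 4 down share only 1, so (2,2) = 1.
(1,2) = 4 − 1 = 3 completes the 4 down.
Nothing is forced directly, so branch on (2,1), whose candidates are 2 or 4. If (2,1) = 4: then (1,1) would have to be in {1,4} for the 8 across but in {2} for the 6 down — contradiction. So (2,1) = 2.
(1,1) = 6 − 2 = 4 completes the 6 down.
(1,3) = 8 − 7 = 1 completes the 8 across.
(2,3) = 7 − 3 = 4 completes the 7 across.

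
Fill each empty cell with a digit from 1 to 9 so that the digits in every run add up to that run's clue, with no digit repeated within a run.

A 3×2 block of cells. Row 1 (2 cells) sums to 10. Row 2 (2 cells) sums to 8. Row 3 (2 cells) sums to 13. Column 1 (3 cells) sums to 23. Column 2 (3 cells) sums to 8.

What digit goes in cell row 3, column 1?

8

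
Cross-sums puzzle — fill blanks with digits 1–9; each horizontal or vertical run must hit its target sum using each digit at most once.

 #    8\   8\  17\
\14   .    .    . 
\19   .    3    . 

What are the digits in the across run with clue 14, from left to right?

1 5 8

17 in 2 cells must be {8,9}.
R1C2 = 8 − 3 = 5 completes the 8 down.
Given what's placed, R1C3 must be 8 to fit the 14 across and 17 down.
R2C1 = 7: the only remaining digit allowed by both the 19 across and the 8 down.
R2C3 = 19 − 10 = 9 completes the 19 across.
R1C1 = 14 − 13 = 1 completes the 14 across.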